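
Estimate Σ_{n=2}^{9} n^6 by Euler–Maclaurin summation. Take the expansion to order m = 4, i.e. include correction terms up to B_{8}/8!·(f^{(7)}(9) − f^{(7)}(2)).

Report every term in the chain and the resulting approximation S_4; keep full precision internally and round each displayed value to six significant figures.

∫_2^9 x^6 dx evaluates to 683263.
½[f(2) + f(9)] = ½[64.0000 + 531441] = 265752.
So far: 949016.
k=1: B_{2}/(2)! × [f^{(1)}(9) − f^{(1)}(2)] = 1/12 × (354294 − 192.000) = 29508.5.
After k=1: 978524.
k=2: B_{4}/(4)! × [f^{(3)}(9) − f^{(3)}(2)] = −1/720 × (87480.0 − 960.000) = -120.167.
After k=2: 978404.
k=3: B_{6}/(6)! × [f^{(5)}(9) − f^{(5)}(2)] = 1/30240 × (6480.00 − 1440.00) = 0.166667.
After k=3: 978404.
k=4: B_{8}/(8)! × [f^{(7)}(9) − f^{(7)}(2)] = −1/1209600 × (0.00000 − 0.00000) = 0.00000.

S_4 ≈ 978404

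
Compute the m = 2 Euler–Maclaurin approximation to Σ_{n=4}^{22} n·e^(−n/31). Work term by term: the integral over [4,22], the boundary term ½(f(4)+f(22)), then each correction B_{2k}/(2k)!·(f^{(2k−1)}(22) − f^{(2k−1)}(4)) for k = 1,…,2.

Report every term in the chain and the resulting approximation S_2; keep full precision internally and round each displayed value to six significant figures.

S_2 ≈ 152.740

Integral: ∫_4^22 x·e^(−x/31) dx = 145.624.
½[f(4) + f(22)] = ½[3.51578 + 10.8197] = 7.16772.
Integral + boundary = 152.792.
Order-1 term: 1/12 · (0.142781 − 0.765533) = -0.0518960.
Running total after k=1: 152.740.
Order-2 term: −1/720 · (0.00117210 − 0.00262583) = 2.01907e-06.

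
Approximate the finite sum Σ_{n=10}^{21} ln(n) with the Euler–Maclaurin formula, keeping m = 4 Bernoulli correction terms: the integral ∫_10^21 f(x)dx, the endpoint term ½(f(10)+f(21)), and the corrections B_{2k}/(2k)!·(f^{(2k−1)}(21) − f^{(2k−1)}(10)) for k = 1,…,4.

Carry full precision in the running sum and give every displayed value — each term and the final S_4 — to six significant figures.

The integral term ∫_10^21 ln(x) dx = 29.9091.
½[f(10) + f(21)] = ½[2.30259 + 3.04452] = 2.67355.
Integral + boundary = 32.5827.
Order-1 term: 1/12 · (0.0476190 − 0.100000) = -0.00436508.
Running total after k=1: 32.5783.
Order-2 term: −1/720 · (0.000215959 − 0.00200000) = 2.47783e-06.
Running total after k=2: 32.5783.
Order-3 term: 1/30240 · (5.87645e-06 − 0.000240000) = -7.74218e-09.
Running total after k=3: 32.5783.
Order-4 term: −1/1209600 · (3.99758e-07 − 7.20000e-05) = 5.91933e-11.

S_4 ≈ 32.5783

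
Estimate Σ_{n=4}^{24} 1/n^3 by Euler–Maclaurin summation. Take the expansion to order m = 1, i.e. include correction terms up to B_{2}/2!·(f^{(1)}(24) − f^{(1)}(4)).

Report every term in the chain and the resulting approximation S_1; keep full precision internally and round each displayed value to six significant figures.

∫_4^24 1/x^3 dx evaluates to 0.0303819.
½[f(4) + f(24)] = ½[0.0156250 + 7.23380e-05] = 0.00784867.
Running total after boundary: 0.0382306.
Correction k=1: B_{2}/2! · (f^{(1)}(24) − f^{(1)}(4)) = 1/12 · (-9.04225e-06 − (-0.0117188)) = 0.000975809.

S_1 ≈ 0.0392064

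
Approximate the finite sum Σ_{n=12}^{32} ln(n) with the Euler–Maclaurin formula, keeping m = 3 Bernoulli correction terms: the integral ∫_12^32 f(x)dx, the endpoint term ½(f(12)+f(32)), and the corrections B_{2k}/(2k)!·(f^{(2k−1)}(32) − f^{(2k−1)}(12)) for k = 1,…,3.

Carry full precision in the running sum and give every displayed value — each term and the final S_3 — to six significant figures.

S_3 ≈ 64.0557

∫_12^32 ln(x) dx evaluates to 61.0847.
Boundary: ½(f(12) + f(32)) = ½(2.48491 + 3.46574) = 2.97532.
Integral + boundary = 64.0600.
Correction k=1: B_{2}/2! · (f^{(1)}(32) − f^{(1)}(12)) = 1/12 · (0.0312500 − 0.0833333) = -0.00434028.
Partial sum through k=1: 64.0557.
Correction k=2: B_{4}/4! · (f^{(3)}(32) − f^{(3)}(12)) = −1/720 · (6.10352e-05 − 0.00115741) = 1.52274e-06.
Partial sum through k=2: 64.0557.
Correction k=3: B_{6}/6! · (f^{(5)}(32) − f^{(5)}(12)) = 1/30240 · (7.15256e-07 − 9.64506e-05) = -3.16585e-09.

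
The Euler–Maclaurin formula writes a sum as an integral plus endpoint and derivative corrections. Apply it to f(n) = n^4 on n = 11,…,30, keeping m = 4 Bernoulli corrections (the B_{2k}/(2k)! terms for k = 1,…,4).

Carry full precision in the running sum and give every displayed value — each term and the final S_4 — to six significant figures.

∫_11^30 x^4 dx evaluates to 4.82779e+06.
½[f(11) + f(30)] = ½[14641.0 + 810000] = 412320.
Integral + boundary = 5.24011e+06.
Correction k=1: B_{2}/2! · (f^{(1)}(30) − f^{(1)}(11)) = 1/12 · (108000 − 5324.00) = 8556.33.
Partial sum through k=1: 5.24867e+06.
Correction k=2: B_{4}/4! · (f^{(3)}(30) − f^{(3)}(11)) = −1/720 · (720.000 − 264.000) = -0.633333.
Partial sum through k=2: 5.24867e+06.
Correction k=3: B_{6}/6! · (f^{(5)}(30) − f^{(5)}(11)) = 1/30240 · (0.00000 − 0.00000) = 0.00000.
Partial sum through k=3: 5.24867e+06.
Correction k=4: B_{8}/8! · (f^{(7)}(30) − f^{(7)}(11)) = −1/1209600 · (0.00000 − 0.00000) = 0.00000.

S_4 ≈ 5.24867e+06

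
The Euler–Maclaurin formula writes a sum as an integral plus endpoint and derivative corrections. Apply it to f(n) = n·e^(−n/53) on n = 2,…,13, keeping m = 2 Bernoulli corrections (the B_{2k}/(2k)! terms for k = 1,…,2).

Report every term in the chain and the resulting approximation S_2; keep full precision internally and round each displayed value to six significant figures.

S_2 ≈ 75.9450

∫_2^13 x·e^(−x/53) dx evaluates to 69.9239.
Boundary: ½(f(2) + f(13)) = ½(1.92593 + 10.1723) = 6.04911.
Running total after boundary: 75.9730.
Correction k=1: B_{2}/2! · (f^{(1)}(13) − f^{(1)}(2)) = 1/12 · (0.590553 − 0.926629) = -0.0280063.
Partial sum through k=1: 75.9450.
Correction k=2: B_{4}/4! · (f^{(3)}(13) − f^{(3)}(2)) = −1/720 · (0.000767362 − 0.00101551) = 3.44648e-07.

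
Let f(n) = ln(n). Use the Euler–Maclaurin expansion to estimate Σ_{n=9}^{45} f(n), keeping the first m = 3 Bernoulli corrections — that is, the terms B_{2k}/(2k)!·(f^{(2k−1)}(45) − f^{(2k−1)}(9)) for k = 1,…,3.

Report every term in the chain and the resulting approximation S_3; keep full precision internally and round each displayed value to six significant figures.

∫_9^45 ln(x) dx evaluates to 115.525.
½[f(9) + f(45)] = ½[2.19722 + 3.80666] = 3.00194.
Running total after boundary: 118.527.
Order-1 term: 1/12 · (0.0222222 − 0.111111) = -0.00740741.
Partial sum through k=1: 118.519.
Order-2 term: −1/720 · (2.19479e-05 − 0.00274348) = 3.77991e-06.
Partial sum through k=2: 118.519.
Order-3 term: 1/30240 · (1.30061e-07 − 0.000406442) = -1.34362e-08.

S_3 ≈ 118.519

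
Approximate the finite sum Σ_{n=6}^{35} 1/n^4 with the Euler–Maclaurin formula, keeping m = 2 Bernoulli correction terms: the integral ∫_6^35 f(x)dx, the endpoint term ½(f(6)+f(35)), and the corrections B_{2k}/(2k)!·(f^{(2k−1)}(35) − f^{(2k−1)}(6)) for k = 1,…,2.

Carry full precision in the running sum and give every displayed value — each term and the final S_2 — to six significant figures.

∫_6^35 1/x^4 dx evaluates to 0.00153544.
½[f(6) + f(35)] = ½[0.000771605 + 6.66389e-07] = 0.000386136.
Integral + boundary = 0.00192157.
Order-1 term: 1/12 · (-7.61587e-08 − (-0.000514403)) = 4.28606e-05.
Running total after k=1: 0.00196443.
Order-2 term: −1/720 · (-1.86511e-09 − (-0.000428669)) = -5.95372e-07.

S_2 ≈ 0.00196384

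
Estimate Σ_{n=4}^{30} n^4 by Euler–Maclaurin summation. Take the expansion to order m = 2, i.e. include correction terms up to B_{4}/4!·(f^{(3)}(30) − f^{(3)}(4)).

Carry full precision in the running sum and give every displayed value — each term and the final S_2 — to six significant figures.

The integral term ∫_4^30 x^4 dx = 4.85980e+06.
½[f(4) + f(30)] = ½[256.000 + 810000] = 405128.
So far: 5.26492e+06.
Order-1 term: 1/12 · (108000 − 256.000) = 8978.67.
After k=1: 5.27390e+06.
Order-2 term: −1/720 · (720.000 − 96.0000) = -0.866667.

S_2 ≈ 5.27390e+06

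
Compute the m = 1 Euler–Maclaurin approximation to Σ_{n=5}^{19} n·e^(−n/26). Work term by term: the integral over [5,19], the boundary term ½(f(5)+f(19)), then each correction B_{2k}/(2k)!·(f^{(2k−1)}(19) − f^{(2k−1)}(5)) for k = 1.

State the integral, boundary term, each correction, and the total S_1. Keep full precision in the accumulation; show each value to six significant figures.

S_1 ≈ 108.185

The integral term ∫_5^19 x·e^(−x/26) dx = 101.593.
½[f(5) + f(19)] = ½[4.12526 + 9.14923] = 6.63725.
So far: 108.230.
k=1: B_{2}/(2)! × [f^{(1)}(19) − f^{(1)}(5)] = 1/12 × (0.129645 − 0.666389) = -0.0447287.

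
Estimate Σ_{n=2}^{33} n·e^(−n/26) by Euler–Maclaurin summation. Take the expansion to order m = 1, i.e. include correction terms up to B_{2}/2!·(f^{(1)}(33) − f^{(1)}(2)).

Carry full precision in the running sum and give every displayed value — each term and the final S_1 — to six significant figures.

S_1 ≈ 248.458

The integral term ∫_2^33 x·e^(−x/26) dx = 242.972.
Boundary: ½(f(2) + f(33)) = ½(1.85192 + 9.27458) = 5.56325.
Running total after boundary: 248.536.
Correction k=1: B_{2}/2! · (f^{(1)}(33) − f^{(1)}(2)) = 1/12 · (-0.0756667 − 0.854733) = -0.0775333.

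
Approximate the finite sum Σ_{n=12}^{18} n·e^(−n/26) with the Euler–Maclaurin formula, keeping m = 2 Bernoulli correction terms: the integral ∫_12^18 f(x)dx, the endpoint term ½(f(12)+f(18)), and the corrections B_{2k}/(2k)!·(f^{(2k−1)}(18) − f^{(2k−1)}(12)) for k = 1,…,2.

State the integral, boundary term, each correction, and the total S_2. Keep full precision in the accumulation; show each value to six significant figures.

S_2 ≈ 58.5392

∫_12^18 x·e^(−x/26) dx evaluates to 50.2690.
Endpoint term: (f(12) + f(18))/2 = (7.56376 + 9.00756)/2 = 8.28566.
Running total after boundary: 58.5547.
k=1: B_{2}/(2)! × [f^{(1)}(18) − f^{(1)}(12)] = 1/12 × (0.153975 − 0.339399) = -0.0154520.
Running total after k=1: 58.5392.
k=2: B_{4}/(4)! × [f^{(3)}(18) − f^{(3)}(12)] = −1/720 × (0.00170831 − 0.00236690) = 9.14716e-07.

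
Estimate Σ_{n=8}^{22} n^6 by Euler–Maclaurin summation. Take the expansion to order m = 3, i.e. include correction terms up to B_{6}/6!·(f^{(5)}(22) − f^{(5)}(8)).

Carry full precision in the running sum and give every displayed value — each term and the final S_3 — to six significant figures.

Integral: ∫_8^22 x^6 dx = 3.56037e+08.
Endpoint term: (f(8) + f(22))/2 = (262144 + 1.13380e+08)/2 = 5.68210e+07.
Integral + boundary = 4.12858e+08.
Correction k=1: B_{2}/2! · (f^{(1)}(22) − f^{(1)}(8)) = 1/12 · (3.09218e+07 − 196608) = 2.56043e+06.
After k=1: 4.15419e+08.
Correction k=2: B_{4}/4! · (f^{(3)}(22) − f^{(3)}(8)) = −1/720 · (1.27776e+06 − 61440.0) = -1689.33.
After k=2: 4.15417e+08.
Correction k=3: B_{6}/6! · (f^{(5)}(22) − f^{(5)}(8)) = 1/30240 · (15840.0 − 5760.00) = 0.333333.

S_3 ≈ 4.15417e+08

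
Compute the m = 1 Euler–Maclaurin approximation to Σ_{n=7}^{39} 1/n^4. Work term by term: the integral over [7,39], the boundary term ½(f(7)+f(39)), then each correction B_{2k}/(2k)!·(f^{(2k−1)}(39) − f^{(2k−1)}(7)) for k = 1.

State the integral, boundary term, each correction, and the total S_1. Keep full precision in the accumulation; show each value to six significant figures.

S_1 ≈ 0.00119449

∫_7^39 1/x^4 dx evaluates to 0.000966198.
½[f(7) + f(39)] = ½[0.000416493 + 4.32257e-07] = 0.000208463.
Integral + boundary = 0.00117466.
Order-1 term: 1/12 · (-4.43340e-08 − (-0.000237996)) = 1.98293e-05.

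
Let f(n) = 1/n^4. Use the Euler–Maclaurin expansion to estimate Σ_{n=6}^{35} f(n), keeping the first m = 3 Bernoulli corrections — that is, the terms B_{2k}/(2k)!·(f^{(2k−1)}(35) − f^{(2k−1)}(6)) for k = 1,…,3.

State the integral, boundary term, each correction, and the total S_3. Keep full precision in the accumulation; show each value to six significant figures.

S_3 ≈ 0.00196386

∫_6^35 1/x^4 dx evaluates to 0.00153544.
½[f(6) + f(35)] = ½[0.000771605 + 6.66389e-07] = 0.000386136.
Running total after boundary: 0.00192157.
Order-1 term: 1/12 · (-7.61587e-08 − (-0.000514403)) = 4.28606e-05.
After k=1: 0.00196443.
Order-2 term: −1/720 · (-1.86511e-09 − (-0.000428669)) = -5.95372e-07.
After k=2: 0.00196384.
Order-3 term: 1/30240 · (-8.52623e-11 − (-0.000666819)) = 2.20509e-08.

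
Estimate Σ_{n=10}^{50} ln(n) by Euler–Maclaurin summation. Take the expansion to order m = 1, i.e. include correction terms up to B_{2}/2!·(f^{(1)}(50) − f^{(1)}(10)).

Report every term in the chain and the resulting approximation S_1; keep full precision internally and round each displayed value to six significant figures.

∫_10^50 ln(x) dx evaluates to 132.575.
Endpoint term: (f(10) + f(50))/2 = (2.30259 + 3.91202)/2 = 3.10730.
So far: 135.683.
Order-1 term: 1/12 · (0.0200000 − 0.100000) = -0.00666667.

S_1 ≈ 135.676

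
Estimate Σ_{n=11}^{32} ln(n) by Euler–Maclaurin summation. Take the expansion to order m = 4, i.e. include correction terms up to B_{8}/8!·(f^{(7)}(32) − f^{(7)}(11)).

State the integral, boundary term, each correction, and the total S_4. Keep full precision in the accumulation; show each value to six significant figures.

S_4 ≈ 66.4535

Integral: ∫_11^32 ln(x) dx = 63.5267.
Endpoint term: (f(11) + f(32))/2 = (2.39790 + 3.46574)/2 = 2.93182.
Integral + boundary = 66.4585.
Correction k=1: B_{2}/2! · (f^{(1)}(32) − f^{(1)}(11)) = 1/12 · (0.0312500 − 0.0909091) = -0.00497159.
Running total after k=1: 66.4535.
Correction k=2: B_{4}/4! · (f^{(3)}(32) − f^{(3)}(11)) = −1/720 · (6.10352e-05 − 0.00150263) = 2.00221e-06.
Running total after k=2: 66.4535.
Correction k=3: B_{6}/6! · (f^{(5)}(32) − f^{(5)}(11)) = 1/30240 · (7.15256e-07 − 0.000149021) = -4.90429e-09.
Running total after k=3: 66.4535.
Correction k=4: B_{8}/8! · (f^{(7)}(32) − f^{(7)}(11)) = −1/1209600 · (2.09548e-08 − 3.69474e-05) = 3.05278e-11.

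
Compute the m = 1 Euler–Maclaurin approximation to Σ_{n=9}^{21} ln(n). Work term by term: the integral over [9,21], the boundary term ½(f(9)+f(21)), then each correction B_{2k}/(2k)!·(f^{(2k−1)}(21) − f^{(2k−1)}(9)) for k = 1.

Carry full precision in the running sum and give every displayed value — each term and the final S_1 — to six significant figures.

S_1 ≈ 34.7755

∫_9^21 ln(x) dx evaluates to 32.1599.
Boundary: ½(f(9) + f(21)) = ½(2.19722 + 3.04452) = 2.62087.
Running total after boundary: 34.7808.
Order-1 term: 1/12 · (0.0476190 − 0.111111) = -0.00529101.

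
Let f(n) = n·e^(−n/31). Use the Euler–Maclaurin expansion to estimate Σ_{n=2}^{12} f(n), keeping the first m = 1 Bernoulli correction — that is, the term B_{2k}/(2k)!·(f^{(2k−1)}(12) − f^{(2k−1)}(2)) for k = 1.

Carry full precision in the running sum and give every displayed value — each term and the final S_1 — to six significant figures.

The integral term ∫_2^12 x·e^(−x/31) dx = 53.9431.
Boundary: ½(f(2) + f(12)) = ½(1.87504 + 8.14830) = 5.01167.
Running total after boundary: 58.9548.
k=1: B_{2}/(2)! × [f^{(1)}(12) − f^{(1)}(2)] = 1/12 × (0.416177 − 0.877036) = -0.0384049.

S_1 ≈ 58.9164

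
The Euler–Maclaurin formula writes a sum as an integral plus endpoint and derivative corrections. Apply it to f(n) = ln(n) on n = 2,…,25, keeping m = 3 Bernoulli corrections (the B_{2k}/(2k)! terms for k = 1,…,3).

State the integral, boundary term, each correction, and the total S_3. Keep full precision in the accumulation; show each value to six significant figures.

Integral: ∫_2^25 ln(x) dx = 56.0856.
Boundary: ½(f(2) + f(25)) = ½(0.693147 + 3.21888) = 1.95601.
Integral + boundary = 58.0416.
Correction k=1: B_{2}/2! · (f^{(1)}(25) − f^{(1)}(2)) = 1/12 · (0.0400000 − 0.500000) = -0.0383333.
Running total after k=1: 58.0033.
Correction k=2: B_{4}/4! · (f^{(3)}(25) − f^{(3)}(2)) = −1/720 · (0.000128000 − 0.250000) = 0.000347044.
Running total after k=2: 58.0036.
Correction k=3: B_{6}/6! · (f^{(5)}(25) − f^{(5)}(2)) = 1/30240 · (2.45760e-06 − 0.750000) = -2.48015e-05.

S_3 ≈ 58.0036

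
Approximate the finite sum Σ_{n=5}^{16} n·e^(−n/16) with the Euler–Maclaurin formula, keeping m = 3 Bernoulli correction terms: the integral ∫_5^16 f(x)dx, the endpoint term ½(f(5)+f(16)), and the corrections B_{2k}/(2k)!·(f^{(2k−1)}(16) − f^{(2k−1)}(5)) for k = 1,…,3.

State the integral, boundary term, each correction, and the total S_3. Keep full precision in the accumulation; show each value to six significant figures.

S_3 ≈ 62.1987

∫_5^16 x·e^(−x/16) dx evaluates to 57.4686.
Boundary: ½(f(5) + f(16)) = ½(3.65808 + 5.88607) = 4.77207.
Running total after boundary: 62.2407.
Correction k=1: B_{2}/2! · (f^{(1)}(16) − f^{(1)}(5)) = 1/12 · (0.00000 − 0.502986) = -0.0419155.
Partial sum through k=1: 62.1987.
Correction k=2: B_{4}/4! · (f^{(3)}(16) − f^{(3)}(5)) = −1/720 · (0.00287406 − 0.00768054) = 6.67566e-06.
Partial sum through k=2: 62.1987.
Correction k=3: B_{6}/6! · (f^{(5)}(16) − f^{(5)}(5)) = 1/30240 · (2.24536e-05 − 5.23292e-05) = -9.87951e-10.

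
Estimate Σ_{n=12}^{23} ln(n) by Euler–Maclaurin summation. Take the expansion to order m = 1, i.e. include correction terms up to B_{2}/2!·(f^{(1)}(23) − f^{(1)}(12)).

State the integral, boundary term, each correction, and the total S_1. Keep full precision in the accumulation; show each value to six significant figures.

The integral term ∫_12^23 ln(x) dx = 31.2975.
Endpoint term: (f(12) + f(23))/2 = (2.48491 + 3.13549)/2 = 2.81020.
Running total after boundary: 34.1077.
Correction k=1: B_{2}/2! · (f^{(1)}(23) − f^{(1)}(12)) = 1/12 · (0.0434783 − 0.0833333) = -0.00332126.

S_1 ≈ 34.1044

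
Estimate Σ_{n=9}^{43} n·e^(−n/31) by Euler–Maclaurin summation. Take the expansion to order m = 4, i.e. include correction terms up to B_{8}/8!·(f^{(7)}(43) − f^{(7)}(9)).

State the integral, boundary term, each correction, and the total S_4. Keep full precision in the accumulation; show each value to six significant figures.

∫_9^43 x·e^(−x/31) dx evaluates to 354.508.
Endpoint term: (f(9) + f(43))/2 = (6.73220 + 10.7414)/2 = 8.73679.
Integral + boundary = 363.244.
Correction k=1: B_{2}/2! · (f^{(1)}(43) − f^{(1)}(9)) = 1/12 · (-0.0966966 − 0.530854) = -0.0522959.
Partial sum through k=1: 363.192.
Correction k=2: B_{4}/4! · (f^{(3)}(43) − f^{(3)}(9)) = −1/720 · (0.000419253 − 0.00210916) = 2.34709e-06.
Partial sum through k=2: 363.192.
Correction k=3: B_{6}/6! · (f^{(5)}(43) − f^{(5)}(9)) = 1/30240 · (9.77240e-07 − 3.81469e-06) = -9.38309e-11.
Partial sum through k=3: 363.192.
Correction k=4: B_{8}/8! · (f^{(7)}(43) − f^{(7)}(9)) = −1/1209600 · (1.57982e-09 − 5.65517e-09) = 3.36917e-15.

S_4 ≈ 363.192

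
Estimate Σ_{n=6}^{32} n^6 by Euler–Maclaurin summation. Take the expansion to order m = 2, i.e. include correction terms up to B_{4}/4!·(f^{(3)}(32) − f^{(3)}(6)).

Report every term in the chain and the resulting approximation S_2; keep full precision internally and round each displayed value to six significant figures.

∫_6^32 x^6 dx evaluates to 4.90849e+09.
Boundary: ½(f(6) + f(32)) = ½(46656.0 + 1.07374e+09) = 5.36894e+08.
So far: 5.44539e+09.
Correction k=1: B_{2}/2! · (f^{(1)}(32) − f^{(1)}(6)) = 1/12 · (2.01327e+08 − 46656.0) = 1.67733e+07.
After k=1: 5.46216e+09.
Correction k=2: B_{4}/4! · (f^{(3)}(32) − f^{(3)}(6)) = −1/720 · (3.93216e+06 − 25920.0) = -5425.33.

S_2 ≈ 5.46216e+09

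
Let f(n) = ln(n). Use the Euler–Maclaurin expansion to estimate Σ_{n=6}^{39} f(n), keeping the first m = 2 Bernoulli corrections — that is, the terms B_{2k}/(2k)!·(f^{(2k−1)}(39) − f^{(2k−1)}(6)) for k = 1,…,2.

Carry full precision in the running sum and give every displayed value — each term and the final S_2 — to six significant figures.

The integral term ∫_6^39 ln(x) dx = 99.1283.
½[f(6) + f(39)] = ½[1.79176 + 3.66356] = 2.72766.
Running total after boundary: 101.856.
Correction k=1: B_{2}/2! · (f^{(1)}(39) − f^{(1)}(6)) = 1/12 · (0.0256410 − 0.166667) = -0.0117521.
Partial sum through k=1: 101.844.
Correction k=2: B_{4}/4! · (f^{(3)}(39) − f^{(3)}(6)) = −1/720 · (3.37160e-05 − 0.00925926) = 1.28133e-05.

S_2 ≈ 101.844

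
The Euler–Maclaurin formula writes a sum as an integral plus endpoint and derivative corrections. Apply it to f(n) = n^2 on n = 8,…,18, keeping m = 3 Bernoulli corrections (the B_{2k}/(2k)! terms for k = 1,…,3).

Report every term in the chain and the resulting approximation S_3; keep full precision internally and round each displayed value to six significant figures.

∫_8^18 x^2 dx evaluates to 1773.33.
Boundary: ½(f(8) + f(18)) = ½(64.0000 + 324.000) = 194.000.
So far: 1967.33.
k=1: B_{2}/(2)! × [f^{(1)}(18) − f^{(1)}(8)] = 1/12 × (36.0000 − 16.0000) = 1.66667.
Partial sum through k=1: 1969.00.
k=2: B_{4}/(4)! × [f^{(3)}(18) − f^{(3)}(8)] = −1/720 × (0.00000 − 0.00000) = 0.00000.
Partial sum through k=2: 1969.00.
k=3: B_{6}/(6)! × [f^{(5)}(18) − f^{(5)}(8)] = 1/30240 × (0.00000 − 0.00000) = 0.00000.

S_3 ≈ 1969.00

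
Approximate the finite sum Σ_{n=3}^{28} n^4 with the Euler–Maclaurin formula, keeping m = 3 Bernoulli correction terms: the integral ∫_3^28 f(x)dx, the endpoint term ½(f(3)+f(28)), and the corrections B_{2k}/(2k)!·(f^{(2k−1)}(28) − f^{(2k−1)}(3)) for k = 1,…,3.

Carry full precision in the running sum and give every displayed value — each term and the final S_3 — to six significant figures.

S_3 ≈ 3.75670e+06

The integral term ∫_3^28 x^4 dx = 3.44202e+06.
Boundary: ½(f(3) + f(28)) = ½(81.0000 + 614656) = 307368.
Integral + boundary = 3.74939e+06.
Order-1 term: 1/12 · (87808.0 − 108.000) = 7308.33.
Running total after k=1: 3.75670e+06.
Order-2 term: −1/720 · (672.000 − 72.0000) = -0.833333.
Running total after k=2: 3.75670e+06.
Order-3 term: 1/30240 · (0.00000 − 0.00000) = 0.00000.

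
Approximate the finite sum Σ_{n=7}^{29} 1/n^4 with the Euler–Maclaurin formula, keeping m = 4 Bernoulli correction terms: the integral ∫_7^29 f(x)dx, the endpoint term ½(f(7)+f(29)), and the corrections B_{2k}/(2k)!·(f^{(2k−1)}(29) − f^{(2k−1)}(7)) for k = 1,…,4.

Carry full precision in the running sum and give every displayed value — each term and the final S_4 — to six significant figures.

S_4 ≈ 0.00118672

The integral term ∫_7^29 1/x^4 dx = 0.000958150.
Boundary: ½(f(7) + f(29)) = ½(0.000416493 + 1.41387e-06) = 0.000208953.
Running total after boundary: 0.00116710.
Order-1 term: 1/12 · (-1.95016e-07 − (-0.000237996)) = 1.98168e-05.
Partial sum through k=1: 0.00118692.
Order-2 term: −1/720 · (-6.95657e-09 − (-0.000145712)) = -2.02368e-07.
Partial sum through k=2: 0.00118672.
Order-3 term: 1/30240 · (-4.63220e-10 − (-0.000166528)) = 5.50686e-09.
Partial sum through k=3: 0.00118672.
Order-4 term: −1/1209600 · (-4.95717e-11 − (-0.000305868)) = -2.52867e-10.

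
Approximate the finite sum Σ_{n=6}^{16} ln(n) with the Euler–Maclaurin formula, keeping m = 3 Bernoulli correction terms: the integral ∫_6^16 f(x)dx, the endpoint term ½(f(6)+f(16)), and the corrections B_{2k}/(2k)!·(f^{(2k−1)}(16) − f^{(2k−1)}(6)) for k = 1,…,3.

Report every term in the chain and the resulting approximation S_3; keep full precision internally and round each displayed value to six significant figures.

∫_6^16 ln(x) dx evaluates to 23.6109.
Boundary: ½(f(6) + f(16)) = ½(1.79176 + 2.77259) = 2.28217.
Running total after boundary: 25.8930.
Correction k=1: B_{2}/2! · (f^{(1)}(16) − f^{(1)}(6)) = 1/12 · (0.0625000 − 0.166667) = -0.00868056.
After k=1: 25.8844.
Correction k=2: B_{4}/4! · (f^{(3)}(16) − f^{(3)}(6)) = −1/720 · (0.000488281 − 0.00925926) = 1.21819e-05.
After k=2: 25.8844.
Correction k=3: B_{6}/6! · (f^{(5)}(16) − f^{(5)}(6)) = 1/30240 · (2.28882e-05 − 0.00308642) = -1.01307e-07.

S_3 ≈ 25.8844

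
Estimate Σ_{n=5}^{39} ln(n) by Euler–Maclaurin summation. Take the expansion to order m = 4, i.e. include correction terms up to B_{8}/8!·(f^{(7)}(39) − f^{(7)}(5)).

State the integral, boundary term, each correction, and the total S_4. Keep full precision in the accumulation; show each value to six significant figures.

Integral: ∫_5^39 ln(x) dx = 100.832.
Endpoint term: (f(5) + f(39))/2 = (1.60944 + 3.66356)/2 = 2.63650.
Running total after boundary: 103.468.
Correction k=1: B_{2}/2! · (f^{(1)}(39) − f^{(1)}(5)) = 1/12 · (0.0256410 − 0.200000) = -0.0145299.
After k=1: 103.454.
Correction k=2: B_{4}/4! · (f^{(3)}(39) − f^{(3)}(5)) = −1/720 · (3.37160e-05 − 0.0160000) = 2.21754e-05.
After k=2: 103.454.
Correction k=3: B_{6}/6! · (f^{(5)}(39) − f^{(5)}(5)) = 1/30240 · (2.66004e-07 − 0.00768000) = -2.53959e-07.
After k=3: 103.454.
Correction k=4: B_{8}/8! · (f^{(7)}(39) − f^{(7)}(5)) = −1/1209600 · (5.24663e-09 − 0.00921600) = 7.61904e-09.

S_4 ≈ 103.454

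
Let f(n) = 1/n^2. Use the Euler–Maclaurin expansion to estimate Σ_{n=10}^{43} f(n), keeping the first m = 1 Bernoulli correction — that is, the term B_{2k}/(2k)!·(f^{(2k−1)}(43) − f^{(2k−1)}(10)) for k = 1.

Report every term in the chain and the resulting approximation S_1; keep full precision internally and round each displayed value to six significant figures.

S_1 ≈ 0.0821792

∫_10^43 1/x^2 dx evaluates to 0.0767442.
Endpoint term: (f(10) + f(43))/2 = (0.0100000 + 0.000540833)/2 = 0.00527042.
Running total after boundary: 0.0820146.
Order-1 term: 1/12 · (-2.51550e-05 − (-0.00200000)) = 0.000164570.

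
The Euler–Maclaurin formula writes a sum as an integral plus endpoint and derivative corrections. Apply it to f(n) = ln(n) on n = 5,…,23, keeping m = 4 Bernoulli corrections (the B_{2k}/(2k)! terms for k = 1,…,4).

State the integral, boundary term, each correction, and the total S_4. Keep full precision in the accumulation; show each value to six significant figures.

∫_5^23 ln(x) dx evaluates to 46.0692.
½[f(5) + f(23)] = ½[1.60944 + 3.13549] = 2.37247.
Running total after boundary: 48.4416.
Correction k=1: B_{2}/2! · (f^{(1)}(23) − f^{(1)}(5)) = 1/12 · (0.0434783 − 0.200000) = -0.0130435.
Partial sum through k=1: 48.4286.
Correction k=2: B_{4}/4! · (f^{(3)}(23) − f^{(3)}(5)) = −1/720 · (0.000164379 − 0.0160000) = 2.19939e-05.
Partial sum through k=2: 48.4286.
Correction k=3: B_{6}/6! · (f^{(5)}(23) − f^{(5)}(5)) = 1/30240 · (3.72883e-06 − 0.00768000) = -2.53845e-07.
Partial sum through k=3: 48.4286.
Correction k=4: B_{8}/8! · (f^{(7)}(23) − f^{(7)}(5)) = −1/1209600 · (2.11465e-07 − 0.00921600) = 7.61887e-09.

S_4 ≈ 48.4286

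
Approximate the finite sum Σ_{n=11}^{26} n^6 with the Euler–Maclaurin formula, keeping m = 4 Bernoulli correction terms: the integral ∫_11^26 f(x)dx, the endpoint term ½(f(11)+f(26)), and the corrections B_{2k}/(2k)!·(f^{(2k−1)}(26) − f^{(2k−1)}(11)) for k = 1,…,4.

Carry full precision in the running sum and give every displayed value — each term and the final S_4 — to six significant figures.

S_4 ≈ 1.30582e+09

The integral term ∫_11^26 x^6 dx = 1.14462e+09.
Boundary: ½(f(11) + f(26)) = ½(1.77156e+06 + 3.08916e+08) = 1.55344e+08.
So far: 1.29996e+09.
Correction k=1: B_{2}/2! · (f^{(1)}(26) − f^{(1)}(11)) = 1/12 · (7.12883e+07 − 966306) = 5.86016e+06.
Running total after k=1: 1.30582e+09.
Correction k=2: B_{4}/4! · (f^{(3)}(26) − f^{(3)}(11)) = −1/720 · (2.10912e+06 − 159720) = -2707.50.
Running total after k=2: 1.30582e+09.
Correction k=3: B_{6}/6! · (f^{(5)}(26) − f^{(5)}(11)) = 1/30240 · (18720.0 − 7920.00) = 0.357143.
Running total after k=3: 1.30582e+09.
Correction k=4: B_{8}/8! · (f^{(7)}(26) − f^{(7)}(11)) = −1/1209600 · (0.00000 − 0.00000) = 0.00000.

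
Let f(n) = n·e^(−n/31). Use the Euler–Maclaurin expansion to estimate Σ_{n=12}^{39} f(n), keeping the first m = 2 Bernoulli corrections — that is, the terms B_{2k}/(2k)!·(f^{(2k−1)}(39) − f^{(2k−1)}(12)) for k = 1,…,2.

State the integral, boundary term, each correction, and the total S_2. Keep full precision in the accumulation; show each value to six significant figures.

Integral: ∫_12^39 x·e^(−x/31) dx = 288.419.
½[f(12) + f(39)] = ½[8.14830 + 11.0839] = 9.61612.
So far: 298.035.
Correction k=1: B_{2}/2! · (f^{(1)}(39) − f^{(1)}(12)) = 1/12 · (-0.0733429 − 0.416177) = -0.0407933.
Partial sum through k=1: 297.994.
Correction k=2: B_{4}/4! · (f^{(3)}(39) − f^{(3)}(12)) = −1/720 · (0.000515155 − 0.00184623) = 1.84872e-06.

S_2 ≈ 297.994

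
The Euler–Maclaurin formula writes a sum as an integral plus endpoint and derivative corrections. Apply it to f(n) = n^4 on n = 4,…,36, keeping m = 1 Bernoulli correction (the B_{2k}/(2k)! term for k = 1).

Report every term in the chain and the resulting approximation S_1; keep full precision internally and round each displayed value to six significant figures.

S_1 ≈ 1.29485e+07

Integral: ∫_4^36 x^4 dx = 1.20930e+07.
½[f(4) + f(36)] = ½[256.000 + 1.67962e+06] = 839936.
Running total after boundary: 1.29330e+07.
Order-1 term: 1/12 · (186624 − 256.000) = 15530.7.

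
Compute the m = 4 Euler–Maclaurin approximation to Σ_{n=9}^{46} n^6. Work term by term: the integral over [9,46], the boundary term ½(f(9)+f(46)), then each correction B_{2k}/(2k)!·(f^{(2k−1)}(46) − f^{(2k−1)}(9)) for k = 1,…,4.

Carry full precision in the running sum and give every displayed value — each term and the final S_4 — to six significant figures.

∫_9^46 x^6 dx evaluates to 6.22590e+10.
½[f(9) + f(46)] = ½[531441 + 9.47430e+09] = 4.73741e+09.
Running total after boundary: 6.69964e+10.
Order-1 term: 1/12 · (1.23578e+09 − 354294) = 1.02952e+08.
Partial sum through k=1: 6.70993e+10.
Order-2 term: −1/720 · (1.16803e+07 − 87480.0) = -16101.2.
Partial sum through k=2: 6.70993e+10.
Order-3 term: 1/30240 · (33120.0 − 6480.00) = 0.880952.
Partial sum through k=3: 6.70993e+10.
Order-4 term: −1/1209600 · (0.00000 − 0.00000) = 0.00000.

S_4 ≈ 6.70993e+10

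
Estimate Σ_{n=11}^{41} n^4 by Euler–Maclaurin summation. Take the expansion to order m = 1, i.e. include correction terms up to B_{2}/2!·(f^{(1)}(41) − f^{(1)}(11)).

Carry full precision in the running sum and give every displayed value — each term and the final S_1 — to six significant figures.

S_1 ≈ 2.45818e+07

Integral: ∫_11^41 x^4 dx = 2.31390e+07.
Endpoint term: (f(11) + f(41))/2 = (14641.0 + 2.82576e+06)/2 = 1.42020e+06.
Running total after boundary: 2.45592e+07.
Order-1 term: 1/12 · (275684 − 5324.00) = 22530.0.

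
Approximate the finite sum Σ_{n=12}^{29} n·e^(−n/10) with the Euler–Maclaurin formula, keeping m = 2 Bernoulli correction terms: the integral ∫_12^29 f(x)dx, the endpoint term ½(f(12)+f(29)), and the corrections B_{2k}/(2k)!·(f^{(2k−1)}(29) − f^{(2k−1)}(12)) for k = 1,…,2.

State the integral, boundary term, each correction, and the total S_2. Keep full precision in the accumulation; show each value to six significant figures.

The integral term ∫_12^29 x·e^(−x/10) dx = 44.8037.
½[f(12) + f(29)] = ½[3.61433 + 1.59567] = 2.60500.
Integral + boundary = 47.4087.
k=1: B_{2}/(2)! × [f^{(1)}(29) − f^{(1)}(12)] = 1/12 × (-0.104544 − (-0.0602388)) = -0.00369211.
Partial sum through k=1: 47.4050.
k=2: B_{4}/(4)! × [f^{(3)}(29) − f^{(3)}(12)] = −1/720 × (5.50232e-05 − 0.00542150) = 7.45343e-06.

S_2 ≈ 47.4050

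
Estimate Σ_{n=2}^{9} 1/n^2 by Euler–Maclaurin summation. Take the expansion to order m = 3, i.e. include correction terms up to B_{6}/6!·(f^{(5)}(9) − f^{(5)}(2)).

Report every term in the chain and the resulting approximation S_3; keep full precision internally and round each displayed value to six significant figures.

S_3 ≈ 0.539811

Integral: ∫_2^9 1/x^2 dx = 0.388889.
½[f(2) + f(9)] = ½[0.250000 + 0.0123457] = 0.131173.
So far: 0.520062.
Correction k=1: B_{2}/2! · (f^{(1)}(9) − f^{(1)}(2)) = 1/12 · (-0.00274348 − (-0.250000)) = 0.0206047.
Running total after k=1: 0.540666.
Correction k=2: B_{4}/4! · (f^{(3)}(9) − f^{(3)}(2)) = −1/720 · (-0.000406442 − (-0.750000)) = -0.00104110.
Running total after k=2: 0.539625.
Correction k=3: B_{6}/6! · (f^{(5)}(9) − f^{(5)}(2)) = 1/30240 · (-0.000150534 − (-5.62500)) = 0.000186007.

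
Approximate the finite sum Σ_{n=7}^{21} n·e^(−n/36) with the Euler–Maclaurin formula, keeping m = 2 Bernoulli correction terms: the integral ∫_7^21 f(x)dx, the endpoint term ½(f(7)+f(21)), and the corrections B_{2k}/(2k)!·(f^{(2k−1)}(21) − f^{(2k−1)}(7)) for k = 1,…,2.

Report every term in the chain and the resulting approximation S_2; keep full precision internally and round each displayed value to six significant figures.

S_2 ≈ 138.073

∫_7^21 x·e^(−x/36) dx evaluates to 129.368.
Boundary: ½(f(7) + f(21)) = ½(5.76304 + 11.7187) = 8.74089.
Integral + boundary = 138.109.
Correction k=1: B_{2}/2! · (f^{(1)}(21) − f^{(1)}(7)) = 1/12 · (0.232515 − 0.663207) = -0.0358911.
Running total after k=1: 138.073.
Correction k=2: B_{4}/4! · (f^{(3)}(21) − f^{(3)}(7)) = −1/720 · (0.00104057 − 0.00178225) = 1.03010e-06.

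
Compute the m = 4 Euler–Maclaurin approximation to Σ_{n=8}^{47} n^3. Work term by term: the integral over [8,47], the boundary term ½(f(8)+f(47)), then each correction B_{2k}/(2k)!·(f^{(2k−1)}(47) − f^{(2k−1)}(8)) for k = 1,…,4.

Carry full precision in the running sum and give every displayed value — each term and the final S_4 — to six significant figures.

∫_8^47 x^3 dx evaluates to 1.21890e+06.
½[f(8) + f(47)] = ½[512.000 + 103823] = 52167.5.
Integral + boundary = 1.27106e+06.
Correction k=1: B_{2}/2! · (f^{(1)}(47) − f^{(1)}(8)) = 1/12 · (6627.00 − 192.000) = 536.250.
Running total after k=1: 1.27160e+06.
Correction k=2: B_{4}/4! · (f^{(3)}(47) − f^{(3)}(8)) = −1/720 · (6.00000 − 6.00000) = 0.00000.
Running total after k=2: 1.27160e+06.
Correction k=3: B_{6}/6! · (f^{(5)}(47) − f^{(5)}(8)) = 1/30240 · (0.00000 − 0.00000) = 0.00000.
Running total after k=3: 1.27160e+06.
Correction k=4: B_{8}/8! · (f^{(7)}(47) − f^{(7)}(8)) = −1/1209600 · (0.00000 − 0.00000) = 0.00000.

S_4 ≈ 1.27160e+06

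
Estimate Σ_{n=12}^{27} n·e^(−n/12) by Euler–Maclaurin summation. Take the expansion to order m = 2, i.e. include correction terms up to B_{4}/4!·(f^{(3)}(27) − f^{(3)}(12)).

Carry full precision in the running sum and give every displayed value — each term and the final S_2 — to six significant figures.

Integral: ∫_12^27 x·e^(−x/12) dx = 56.6224.
Boundary: ½(f(12) + f(27)) = ½(4.41455 + 2.84578) = 3.63017.
So far: 60.2526.
k=1: B_{2}/(2)! × [f^{(1)}(27) − f^{(1)}(12)] = 1/12 × (-0.131749 − 0.00000) = -0.0109791.
Partial sum through k=1: 60.2416.
k=2: B_{4}/(4)! × [f^{(3)}(27) − f^{(3)}(12)] = −1/720 × (0.000548954 − 0.00510944) = 6.33400e-06.

S_2 ≈ 60.2416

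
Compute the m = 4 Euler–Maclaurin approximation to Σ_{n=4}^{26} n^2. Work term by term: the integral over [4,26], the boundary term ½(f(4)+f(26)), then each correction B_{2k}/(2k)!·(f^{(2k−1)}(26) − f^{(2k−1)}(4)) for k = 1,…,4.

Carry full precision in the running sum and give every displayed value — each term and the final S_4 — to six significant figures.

S_4 ≈ 6187.00

The integral term ∫_4^26 x^2 dx = 5837.33.
Endpoint term: (f(4) + f(26))/2 = (16.0000 + 676.000)/2 = 346.000.
So far: 6183.33.
k=1: B_{2}/(2)! × [f^{(1)}(26) − f^{(1)}(4)] = 1/12 × (52.0000 − 8.00000) = 3.66667.
After k=1: 6187.00.
k=2: B_{4}/(4)! × [f^{(3)}(26) − f^{(3)}(4)] = −1/720 × (0.00000 − 0.00000) = 0.00000.
After k=2: 6187.00.
k=3: B_{6}/(6)! × [f^{(5)}(26) − f^{(5)}(4)] = 1/30240 × (0.00000 − 0.00000) = 0.00000.
After k=3: 6187.00.
k=4: B_{8}/(8)! × [f^{(7)}(26) − f^{(7)}(4)] = −1/1209600 × (0.00000 − 0.00000) = 0.00000.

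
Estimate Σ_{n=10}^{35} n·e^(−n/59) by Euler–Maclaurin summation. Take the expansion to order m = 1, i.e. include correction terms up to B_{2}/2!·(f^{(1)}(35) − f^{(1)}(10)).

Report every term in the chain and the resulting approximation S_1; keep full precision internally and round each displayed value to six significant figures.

S_1 ≈ 385.742

Integral: ∫_10^35 x·e^(−x/59) dx = 371.892.
½[f(10) + f(35)] = ½[8.44094 + 19.3391] = 13.8900.
Running total after boundary: 385.782.
k=1: B_{2}/(2)! × [f^{(1)}(35) − f^{(1)}(10)] = 1/12 × (0.224764 − 0.701027) = -0.0396886.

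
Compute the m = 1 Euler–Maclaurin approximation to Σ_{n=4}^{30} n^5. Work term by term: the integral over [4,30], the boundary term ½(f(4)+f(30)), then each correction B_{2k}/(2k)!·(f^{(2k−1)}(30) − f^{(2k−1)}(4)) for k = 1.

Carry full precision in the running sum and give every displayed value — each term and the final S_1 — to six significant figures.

S_1 ≈ 1.33987e+08

The integral term ∫_4^30 x^5 dx = 1.21499e+08.
Boundary: ½(f(4) + f(30)) = ½(1024.00 + 2.43000e+07) = 1.21505e+07.
Running total after boundary: 1.33650e+08.
Order-1 term: 1/12 · (4.05000e+06 − 1280.00) = 337393.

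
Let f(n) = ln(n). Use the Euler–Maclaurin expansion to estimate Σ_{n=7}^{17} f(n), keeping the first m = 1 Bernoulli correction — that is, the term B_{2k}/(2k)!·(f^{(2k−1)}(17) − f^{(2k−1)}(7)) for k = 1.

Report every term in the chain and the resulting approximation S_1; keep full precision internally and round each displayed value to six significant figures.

∫_7^17 ln(x) dx evaluates to 24.5433.
Boundary: ½(f(7) + f(17)) = ½(1.94591 + 2.83321) = 2.38956.
So far: 26.9328.
k=1: B_{2}/(2)! × [f^{(1)}(17) − f^{(1)}(7)] = 1/12 × (0.0588235 − 0.142857) = -0.00700280.

S_1 ≈ 26.9258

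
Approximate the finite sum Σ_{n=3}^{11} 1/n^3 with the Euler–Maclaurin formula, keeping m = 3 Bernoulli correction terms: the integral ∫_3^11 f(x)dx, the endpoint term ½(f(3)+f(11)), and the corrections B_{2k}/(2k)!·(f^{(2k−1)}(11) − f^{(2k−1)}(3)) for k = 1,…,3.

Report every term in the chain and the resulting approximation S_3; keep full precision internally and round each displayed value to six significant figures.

S_3 ≈ 0.0732853

The integral term ∫_3^11 1/x^3 dx = 0.0514233.
Endpoint term: (f(3) + f(11))/2 = (0.0370370 + 0.000751315)/2 = 0.0188942.
Running total after boundary: 0.0703175.
Correction k=1: B_{2}/2! · (f^{(1)}(11) − f^{(1)}(3)) = 1/12 · (-0.000204904 − (-0.0370370)) = 0.00306934.
Running total after k=1: 0.0733868.
Correction k=2: B_{4}/4! · (f^{(3)}(11) − f^{(3)}(3)) = −1/720 · (-3.38684e-05 − (-0.0823045)) = -0.000114265.
Running total after k=2: 0.0732726.
Correction k=3: B_{6}/6! · (f^{(5)}(11) − f^{(5)}(3)) = 1/30240 · (-1.17560e-05 − (-0.384088)) = 1.27009e-05.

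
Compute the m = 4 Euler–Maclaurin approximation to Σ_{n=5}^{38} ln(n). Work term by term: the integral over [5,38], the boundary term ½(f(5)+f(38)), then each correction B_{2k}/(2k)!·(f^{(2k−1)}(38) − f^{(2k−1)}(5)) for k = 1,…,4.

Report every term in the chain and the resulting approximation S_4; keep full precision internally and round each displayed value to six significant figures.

The integral term ∫_5^38 ln(x) dx = 97.1811.
Endpoint term: (f(5) + f(38))/2 = (1.60944 + 3.63759)/2 = 2.62351.
Integral + boundary = 99.8046.
Order-1 term: 1/12 · (0.0263158 − 0.200000) = -0.0144737.
Partial sum through k=1: 99.7901.
Order-2 term: −1/720 · (3.64485e-05 − 0.0160000) = 2.21716e-05.
Partial sum through k=2: 99.7901.
Order-3 term: 1/30240 · (3.02896e-07 − 0.00768000) = -2.53958e-07.
Partial sum through k=3: 99.7901.
Order-4 term: −1/1209600 · (6.29285e-09 − 0.00921600) = 7.61904e-09.

S_4 ≈ 99.7901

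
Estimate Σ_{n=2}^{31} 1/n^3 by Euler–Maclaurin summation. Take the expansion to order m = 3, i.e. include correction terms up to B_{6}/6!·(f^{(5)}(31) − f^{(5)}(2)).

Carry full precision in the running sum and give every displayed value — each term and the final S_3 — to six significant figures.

∫_2^31 1/x^3 dx evaluates to 0.124480.
Boundary: ½(f(2) + f(31)) = ½(0.125000 + 3.35672e-05) = 0.0625168.
Integral + boundary = 0.186996.
Order-1 term: 1/12 · (-3.24844e-06 − (-0.187500)) = 0.0156247.
Running total after k=1: 0.202621.
Order-2 term: −1/720 · (-6.76054e-08 − (-0.937500)) = -0.00130208.
Running total after k=2: 0.201319.
Order-3 term: 1/30240 · (-2.95466e-09 − (-9.84375)) = 0.000325521.

S_3 ≈ 0.201645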